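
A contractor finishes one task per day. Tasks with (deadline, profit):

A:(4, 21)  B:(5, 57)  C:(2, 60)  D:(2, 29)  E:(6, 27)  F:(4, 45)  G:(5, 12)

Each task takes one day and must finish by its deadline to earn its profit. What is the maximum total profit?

Take jobs in profit order; each goes to the latest open slot no later than its deadline.
Profit order: C=60 B=57 F=45 D=29 E=27 A=21 G=12
Assign: C→slot 2, B→slot 5, F→slot 4, D→slot 1, E→slot 6, A→slot 3, G skipped.
Slots: [1:D] [2:C] [3:A] [4:F] [5:B] [6:E]
Profit = 29 + 60 + 21 + 45 + 57 + 27 = 239

239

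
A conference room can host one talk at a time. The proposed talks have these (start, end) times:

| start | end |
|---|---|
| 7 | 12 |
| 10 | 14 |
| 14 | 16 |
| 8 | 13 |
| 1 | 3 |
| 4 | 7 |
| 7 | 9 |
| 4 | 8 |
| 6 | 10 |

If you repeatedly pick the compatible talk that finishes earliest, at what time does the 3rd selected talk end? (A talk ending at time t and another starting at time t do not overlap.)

Greedy by earliest finish: after sorting by end time, pick each interval compatible with the last pick.
By end time: (1,3), (4,7), (4,8), (7,9), (6,10), (7,12), (8,13), (10,14), (14,16).
Pick (1,3); next start ≥ 3 → (4,7); next start ≥ 7 → (7,9); next start ≥ 9 → (10,14); next start ≥ 14 → (14,16).
Selected: (1,3) (4,7) (7,9) (10,14) (14,16)

9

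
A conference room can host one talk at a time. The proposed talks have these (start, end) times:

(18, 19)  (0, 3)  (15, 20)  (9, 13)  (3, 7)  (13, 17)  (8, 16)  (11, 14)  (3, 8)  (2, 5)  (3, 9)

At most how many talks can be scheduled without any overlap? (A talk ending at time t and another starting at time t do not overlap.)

Sorted by end: (0,3)  (2,5)  (3,7)  (3,8)  (3,9)  (9,13)  (11,14)  (8,16)  (13,17)  (18,19)  (15,20)
take (0,3); skip (2,5); take (3,7); take (9,13); skip (11,14); take (13,17); take (18,19); skip (15,20).
Selected 5 talks.

5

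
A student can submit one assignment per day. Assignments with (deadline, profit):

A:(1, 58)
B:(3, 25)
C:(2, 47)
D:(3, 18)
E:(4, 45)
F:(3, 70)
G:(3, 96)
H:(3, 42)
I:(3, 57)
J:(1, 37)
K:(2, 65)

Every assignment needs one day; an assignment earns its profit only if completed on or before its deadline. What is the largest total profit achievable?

Sort by profit descending; place each in the latest free slot ≤ its deadline.
By profit: G(d3,96), F(d3,70), K(d2,65), A(d1,58), I(d3,57), C(d2,47), E(d4,45), H(d3,42), J(d1,37), B(d3,25), D(d3,18)
G→slot 3; F→slot 2; K→slot 1; A skipped; I skipped; C skipped; E→slot 4; H skipped; J skipped; B skipped; D skipped.
Profit = 65 + 70 + 96 + 45 = 276

276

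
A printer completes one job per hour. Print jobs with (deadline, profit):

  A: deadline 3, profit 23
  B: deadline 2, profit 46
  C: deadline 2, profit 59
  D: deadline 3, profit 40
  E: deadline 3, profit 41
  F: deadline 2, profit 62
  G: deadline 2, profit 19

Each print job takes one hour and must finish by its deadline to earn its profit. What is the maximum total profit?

162

Take jobs in profit order; each goes to the latest open slot no later than its deadline.
By profit: F(d2,62), C(d2,59), B(d2,46), E(d3,41), D(d3,40), A(d3,23), G(d2,19)
F→slot 2; C→slot 1; B skipped; E→slot 3; D skipped; A skipped; G skipped.
Profit = 59 + 62 + 41 = 162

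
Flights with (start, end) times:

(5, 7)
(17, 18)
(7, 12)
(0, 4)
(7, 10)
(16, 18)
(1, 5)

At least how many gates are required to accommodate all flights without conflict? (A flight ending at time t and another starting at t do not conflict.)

Count concurrent intervals with a sweep; the peak is the room count.
Events (time:±→running): 0:+→1 1:+→2 … peak 2.

2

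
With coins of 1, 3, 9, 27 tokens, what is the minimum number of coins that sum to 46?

46 − 1×27→19 − 2×9→1 − 1×1→0
Total coins = 1 + 2 + 1 = 4

4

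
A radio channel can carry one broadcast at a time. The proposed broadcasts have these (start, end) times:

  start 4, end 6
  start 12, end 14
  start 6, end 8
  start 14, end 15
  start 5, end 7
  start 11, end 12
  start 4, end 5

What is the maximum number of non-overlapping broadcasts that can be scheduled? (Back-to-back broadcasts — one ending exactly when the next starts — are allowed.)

Sort by end time and greedily take each interval whose start is ≥ the last chosen end.
By end time: (4,5), (4,6), (5,7), (6,8), (11,12), (12,14), (14,15).
Pick (4,5); next start ≥ 5 → (5,7); next start ≥ 7 → (11,12); next start ≥ 12 → (12,14); next start ≥ 14 → (14,15).
Selected 5 broadcasts.

5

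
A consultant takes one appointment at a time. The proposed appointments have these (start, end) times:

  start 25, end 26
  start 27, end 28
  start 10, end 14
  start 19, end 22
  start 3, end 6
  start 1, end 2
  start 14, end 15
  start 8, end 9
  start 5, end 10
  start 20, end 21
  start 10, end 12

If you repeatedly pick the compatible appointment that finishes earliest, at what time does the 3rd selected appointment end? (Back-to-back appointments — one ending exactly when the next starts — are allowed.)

Sorted by end: (1,2)  (3,6)  (8,9)  (5,10)  (10,12)  (10,14)  (14,15)  (20,21)  (19,22)  (25,26)  (27,28)
take (1,2); take (3,6); take (8,9); skip (5,10); take (10,12); take (14,15); take (20,21); skip (19,22); take (25,26); take (27,28).
Selected: (1,2) (3,6) (8,9) (10,12) (14,15) (20,21) (25,26) (27,28)

9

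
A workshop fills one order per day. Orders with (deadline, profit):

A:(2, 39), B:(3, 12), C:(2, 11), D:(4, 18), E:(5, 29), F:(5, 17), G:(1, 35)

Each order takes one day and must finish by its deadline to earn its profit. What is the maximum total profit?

138

Profit order: A=39 G=35 E=29 D=18 F=17 B=12 C=11
Assign: A→slot 2, G→slot 1, E→slot 5, D→slot 4, F→slot 3, B skipped, C skipped.
Slots: [1:G] [2:A] [3:F] [4:D] [5:E]
Profit = 35 + 39 + 17 + 18 + 29 = 138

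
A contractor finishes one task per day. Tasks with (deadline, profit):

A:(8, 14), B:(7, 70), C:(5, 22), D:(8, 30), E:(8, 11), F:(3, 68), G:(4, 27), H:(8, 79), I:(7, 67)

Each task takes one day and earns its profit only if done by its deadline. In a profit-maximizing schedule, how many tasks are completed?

8

Sort by profit descending; place each in the latest free slot ≤ its deadline.
By profit: H(d8,79), B(d7,70), F(d3,68), I(d7,67), D(d8,30), G(d4,27), C(d5,22), A(d8,14), E(d8,11)
H→slot 8; B→slot 7; F→slot 3; I→slot 6; D→slot 5; G→slot 4; C→slot 2; A→slot 1; E skipped.
8 of 9 scheduled.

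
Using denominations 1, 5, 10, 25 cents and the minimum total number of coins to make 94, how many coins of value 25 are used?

3

Use the largest denomination that fits, subtract, and repeat.
94 − 3×25→19 − 1×10→9 − 1×5→4 − 4×1→0
Count of 25: 3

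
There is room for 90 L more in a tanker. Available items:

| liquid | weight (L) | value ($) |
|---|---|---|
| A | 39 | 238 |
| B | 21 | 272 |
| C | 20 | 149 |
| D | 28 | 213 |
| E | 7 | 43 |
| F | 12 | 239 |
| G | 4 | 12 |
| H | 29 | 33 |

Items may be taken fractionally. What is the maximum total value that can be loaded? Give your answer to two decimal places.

928.21

Greedy by value/weight ratio, highest first.
Ratios (sorted): F 19.92, B 12.95, D 7.61, C 7.45, E 6.14, A 6.10, G 3.00, H 1.14
take F (12 @ 239); take B (21 @ 272); take D (28 @ 213); take C (20 @ 149); take E (7 @ 43); take 2/39 of A → 12.21. Capacity used 90/90.
Total value = 928.21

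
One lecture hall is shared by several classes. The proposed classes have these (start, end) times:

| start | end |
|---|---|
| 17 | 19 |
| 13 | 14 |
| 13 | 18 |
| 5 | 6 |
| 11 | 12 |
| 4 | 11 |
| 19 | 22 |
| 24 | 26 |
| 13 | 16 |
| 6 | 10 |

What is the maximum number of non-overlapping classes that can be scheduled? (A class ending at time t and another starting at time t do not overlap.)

Greedy by earliest finish: after sorting by end time, pick each interval compatible with the last pick.
By end time: (5,6), (6,10), (4,11), (11,12), (13,14), (13,16), (13,18), (17,19), (19,22), (24,26).
Pick (5,6); next start ≥ 6 → (6,10); next start ≥ 10 → (11,12); next start ≥ 12 → (13,14); next start ≥ 14 → (17,19); next start ≥ 19 → (19,22); next start ≥ 22 → (24,26).
Selected 7 classes.

7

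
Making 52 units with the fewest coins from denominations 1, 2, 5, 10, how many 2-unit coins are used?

1

Greedy: take as many of the largest coin as possible, then repeat with the remainder.
52 = 5×10 + 1×2
Count of 2: 1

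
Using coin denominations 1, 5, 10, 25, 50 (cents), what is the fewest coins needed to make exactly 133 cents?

Use the largest denomination that fits, subtract, and repeat.
133 = 2×50 + 1×25 + 1×5 + 3×1
Total coins = 2 + 1 + 1 + 3 = 7

7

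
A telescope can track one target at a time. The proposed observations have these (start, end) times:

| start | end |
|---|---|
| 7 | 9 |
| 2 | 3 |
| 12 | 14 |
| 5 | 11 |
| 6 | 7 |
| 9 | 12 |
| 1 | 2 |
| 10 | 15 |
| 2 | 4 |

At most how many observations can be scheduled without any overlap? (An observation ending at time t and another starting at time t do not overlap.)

Greedy by earliest finish: after sorting by end time, pick each interval compatible with the last pick.
Sorted by end: (1,2)  (2,3)  (2,4)  (6,7)  (7,9)  (5,11)  (9,12)  (12,14)  (10,15)
take (1,2); take (2,3); take (6,7); take (7,9); skip (5,11); take (9,12); take (12,14).
Selected 6 observations.

6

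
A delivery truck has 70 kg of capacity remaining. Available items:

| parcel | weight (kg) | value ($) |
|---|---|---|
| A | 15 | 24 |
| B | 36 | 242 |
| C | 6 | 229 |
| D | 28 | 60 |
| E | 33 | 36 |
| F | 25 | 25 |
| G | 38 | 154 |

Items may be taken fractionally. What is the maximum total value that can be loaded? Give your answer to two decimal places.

584.47

Ratios (sorted): C 38.17, B 6.72, G 4.05, D 2.14, A 1.60, E 1.09, F 1.00
take C (6 @ 229); take B (36 @ 242); take 28/38 of G → 113.47. Capacity used 70/70.
Total value = 584.47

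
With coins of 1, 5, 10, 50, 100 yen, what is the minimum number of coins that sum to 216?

216 = 2×100 + 1×10 + 1×5 + 1×1
Total coins = 2 + 1 + 1 + 1 = 5

5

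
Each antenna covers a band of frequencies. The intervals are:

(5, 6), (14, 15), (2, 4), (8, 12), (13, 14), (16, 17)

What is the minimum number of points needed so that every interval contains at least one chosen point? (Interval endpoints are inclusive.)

5

Sort by right endpoint; whenever an interval is uncovered, place a point at its right end.
By right end: [2,4]  [5,6]  [8,12]  [13,14]  [14,15]  [16,17]
[2,4] uncovered → point at 4; [5,6] uncovered → point at 6; [8,12] uncovered → point at 12; [13,14] uncovered → point at 14; [16,17] uncovered → point at 17.
Points: 4, 6, 12, 14, 17 (5 total).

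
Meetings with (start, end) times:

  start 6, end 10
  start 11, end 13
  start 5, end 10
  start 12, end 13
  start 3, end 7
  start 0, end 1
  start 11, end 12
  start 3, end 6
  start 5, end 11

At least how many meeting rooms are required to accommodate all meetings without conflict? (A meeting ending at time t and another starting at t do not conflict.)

starts: [0, 3, 3, 5, 5, 6, 11, 11, 12]
ends:   [1, 6, 7, 10, 10, 11, 12, 13, 13]
s0→1 e1→0 s3→1 s3→2 s5→3 s5→4  — peak 4.

4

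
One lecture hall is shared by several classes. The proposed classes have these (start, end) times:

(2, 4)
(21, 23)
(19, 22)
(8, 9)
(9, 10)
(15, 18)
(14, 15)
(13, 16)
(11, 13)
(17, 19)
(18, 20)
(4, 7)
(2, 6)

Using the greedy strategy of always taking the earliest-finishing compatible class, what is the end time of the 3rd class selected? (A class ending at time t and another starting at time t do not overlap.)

By end time: (2,4), (2,6), (4,7), (8,9), (9,10), (11,13), (14,15), (13,16), (15,18), (17,19), (18,20), (19,22), (21,23).
Pick (2,4); next start ≥ 4 → (4,7); next start ≥ 7 → (8,9); next start ≥ 9 → (9,10); next start ≥ 10 → (11,13); next start ≥ 13 → (14,15); next start ≥ 15 → (15,18); next start ≥ 18 → (18,20); next start ≥ 20 → (21,23).
Selected: (2,4) (4,7) (8,9) (9,10) (11,13) (14,15) (15,18) (18,20) (21,23)

9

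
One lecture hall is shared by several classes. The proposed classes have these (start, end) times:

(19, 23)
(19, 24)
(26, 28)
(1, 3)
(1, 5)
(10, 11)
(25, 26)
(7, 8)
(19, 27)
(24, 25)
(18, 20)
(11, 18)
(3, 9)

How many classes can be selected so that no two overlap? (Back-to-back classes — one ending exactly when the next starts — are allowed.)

8

Sort by end time and greedily take each interval whose start is ≥ the last chosen end.
By end time: (1,3), (1,5), (7,8), (3,9), (10,11), (11,18), (18,20), (19,23), (19,24), (24,25), (25,26), (19,27), (26,28).
Pick (1,3); next start ≥ 3 → (7,8); next start ≥ 8 → (10,11); next start ≥ 11 → (11,18); next start ≥ 18 → (18,20); next start ≥ 20 → (24,25); next start ≥ 25 → (25,26); next start ≥ 26 → (26,28).
Selected 8 classes.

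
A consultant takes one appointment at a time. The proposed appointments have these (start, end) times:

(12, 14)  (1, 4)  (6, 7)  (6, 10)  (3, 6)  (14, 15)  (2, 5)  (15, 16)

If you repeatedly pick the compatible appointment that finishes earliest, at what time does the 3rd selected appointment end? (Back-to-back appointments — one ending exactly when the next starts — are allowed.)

Greedy by earliest finish: after sorting by end time, pick each interval compatible with the last pick.
Sorted by end: (1,4)  (2,5)  (3,6)  (6,7)  (6,10)  (12,14)  (14,15)  (15,16)
take (1,4); skip (2,5); take (6,7); skip (6,10); take (12,14); take (14,15); take (15,16).
Selected: (1,4) (6,7) (12,14) (14,15) (15,16)

14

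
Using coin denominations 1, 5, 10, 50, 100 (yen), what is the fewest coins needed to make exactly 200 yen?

2

200 = 2×100
Total coins = 2 = 2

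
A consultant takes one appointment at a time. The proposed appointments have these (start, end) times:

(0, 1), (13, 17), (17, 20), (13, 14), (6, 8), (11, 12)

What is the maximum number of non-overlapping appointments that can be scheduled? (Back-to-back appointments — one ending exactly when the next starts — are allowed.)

5

Greedy by earliest finish: after sorting by end time, pick each interval compatible with the last pick.
Sorted by end: (0,1)  (6,8)  (11,12)  (13,14)  (13,17)  (17,20)
take (0,1); take (6,8); take (11,12); take (13,14); skip (13,17); take (17,20).
Selected 5 appointments.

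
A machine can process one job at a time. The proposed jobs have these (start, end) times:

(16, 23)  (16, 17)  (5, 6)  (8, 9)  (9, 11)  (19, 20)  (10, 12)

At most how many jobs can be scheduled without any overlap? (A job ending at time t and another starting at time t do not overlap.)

5

Order by finish time; keep every interval that doesn't clash with the previous kept one.
Sorted by end: (5,6)  (8,9)  (9,11)  (10,12)  (16,17)  (19,20)  (16,23)
take (5,6); take (8,9); take (9,11); skip (10,12); take (16,17); take (19,20); skip (16,23).
Selected 5 jobs.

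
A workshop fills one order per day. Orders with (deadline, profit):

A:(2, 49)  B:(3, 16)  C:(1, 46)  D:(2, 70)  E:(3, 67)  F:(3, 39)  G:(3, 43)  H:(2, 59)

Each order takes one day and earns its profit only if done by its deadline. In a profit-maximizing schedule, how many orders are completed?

3

Sort by profit descending; place each in the latest free slot ≤ its deadline.
Profit order: D=70 E=67 H=59 A=49 C=46 G=43 F=39 B=16
Assign: D→slot 2, E→slot 3, H→slot 1, A skipped, C skipped, G skipped, F skipped, B skipped.
Slots: [1:H] [2:D] [3:E]
3 of 8 scheduled.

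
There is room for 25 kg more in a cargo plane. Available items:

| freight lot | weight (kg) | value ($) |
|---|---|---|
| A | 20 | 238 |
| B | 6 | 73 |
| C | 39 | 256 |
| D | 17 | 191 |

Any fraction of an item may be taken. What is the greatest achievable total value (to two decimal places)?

299.10

Order: B (73/6=12.17) > A (238/20=11.90) > D (191/17=11.24) > C (256/39=6.56)
Fill: take B (6 @ 73) → take 19/20 of A → 226.10; 25/25 used.
Total value = 299.10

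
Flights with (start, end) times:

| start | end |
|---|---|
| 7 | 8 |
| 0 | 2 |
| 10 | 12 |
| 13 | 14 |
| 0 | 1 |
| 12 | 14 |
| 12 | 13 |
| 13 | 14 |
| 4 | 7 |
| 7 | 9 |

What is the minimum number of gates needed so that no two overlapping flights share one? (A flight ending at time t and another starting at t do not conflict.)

3

Count concurrent intervals with a sweep; the peak is the room count.
starts: [0, 0, 4, 7, 7, 10, 12, 12, 13, 13]
ends:   [1, 2, 7, 8, 9, 12, 13, 14, 14, 14]
s0→1 s0→2 e1→1 e2→0 s4→1 e7→0 s7→1 s7→2 e8→1 e9→0 s10→1 e12→0 s12→1 s12→2 e13→1 s13→2 s13→3  — peak 3.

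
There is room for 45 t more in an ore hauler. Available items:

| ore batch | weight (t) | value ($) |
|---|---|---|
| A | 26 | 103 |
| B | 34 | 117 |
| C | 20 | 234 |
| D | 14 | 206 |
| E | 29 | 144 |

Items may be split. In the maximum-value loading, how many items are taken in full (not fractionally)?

2

Ratios (sorted): D 14.71, C 11.70, E 4.97, A 3.96, B 3.44
take D (14 @ 206); take C (20 @ 234); take 11/29 of E → 54.62. Capacity used 45/45.
2 item(s) taken whole; one partial (take 11/29 of E).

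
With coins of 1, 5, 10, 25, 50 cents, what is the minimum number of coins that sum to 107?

107 = 2×50 + 1×5 + 2×1
Total coins = 2 + 1 + 2 = 5

5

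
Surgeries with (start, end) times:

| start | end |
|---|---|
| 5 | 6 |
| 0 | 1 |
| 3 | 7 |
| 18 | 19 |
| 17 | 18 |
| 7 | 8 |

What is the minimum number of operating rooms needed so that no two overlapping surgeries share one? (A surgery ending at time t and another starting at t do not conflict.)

2

The answer is the maximum number of intervals overlapping at any instant.
Events (time:±→running): 0:+→1 1:-→0 3:+→1 5:+→2 … peak 2.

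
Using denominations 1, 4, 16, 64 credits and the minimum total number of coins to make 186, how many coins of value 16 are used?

Greedy: take as many of the largest coin as possible, then repeat with the remainder.
186 − 2×64→58 − 3×16→10 − 2×4→2 − 2×1→0
Count of 16: 3

3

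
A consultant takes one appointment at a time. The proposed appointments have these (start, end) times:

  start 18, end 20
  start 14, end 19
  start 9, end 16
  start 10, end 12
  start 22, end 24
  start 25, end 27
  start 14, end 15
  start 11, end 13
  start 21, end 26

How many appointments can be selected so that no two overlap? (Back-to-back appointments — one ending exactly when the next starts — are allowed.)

Sorted by end: (10,12)  (11,13)  (14,15)  (9,16)  (14,19)  (18,20)  (22,24)  (21,26)  (25,27)
take (10,12); skip (11,13); take (14,15); skip (9,16); skip (14,19); take (18,20); take (22,24); skip (21,26); take (25,27).
Selected 5 appointments.

5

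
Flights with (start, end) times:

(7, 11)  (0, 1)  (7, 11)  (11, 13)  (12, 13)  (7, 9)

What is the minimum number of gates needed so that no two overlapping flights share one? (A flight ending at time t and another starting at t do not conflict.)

3

Count concurrent intervals with a sweep; the peak is the room count.
Events (time:±→running): 0:+→1 1:-→0 7:+→1 7:+→2 7:+→3 … peak 3.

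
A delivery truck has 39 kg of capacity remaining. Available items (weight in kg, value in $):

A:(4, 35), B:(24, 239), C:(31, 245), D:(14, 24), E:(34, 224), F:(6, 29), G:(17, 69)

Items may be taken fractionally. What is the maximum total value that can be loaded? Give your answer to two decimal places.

Ratios (sorted): B 9.96, A 8.75, C 7.90, E 6.59, F 4.83, G 4.06, D 1.71
take B (24 @ 239); take A (4 @ 35); take 11/31 of C → 86.94. Capacity used 39/39.
Total value = 360.94

360.94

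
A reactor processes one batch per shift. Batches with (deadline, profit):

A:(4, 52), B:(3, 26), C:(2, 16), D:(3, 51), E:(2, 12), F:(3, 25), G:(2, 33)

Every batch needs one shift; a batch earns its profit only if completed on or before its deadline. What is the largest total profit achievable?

162

Profit order: A=52 D=51 G=33 B=26 F=25 C=16 E=12
Assign: A→slot 4, D→slot 3, G→slot 2, B→slot 1, F skipped, C skipped, E skipped.
Slots: [1:B] [2:G] [3:D] [4:A]
Profit = 26 + 33 + 51 + 52 = 162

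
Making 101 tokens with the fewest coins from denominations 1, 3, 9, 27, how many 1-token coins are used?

Greedy: take as many of the largest coin as possible, then repeat with the remainder.
101 = 3×27 + 2×9 + 2×1
Count of 1: 2

2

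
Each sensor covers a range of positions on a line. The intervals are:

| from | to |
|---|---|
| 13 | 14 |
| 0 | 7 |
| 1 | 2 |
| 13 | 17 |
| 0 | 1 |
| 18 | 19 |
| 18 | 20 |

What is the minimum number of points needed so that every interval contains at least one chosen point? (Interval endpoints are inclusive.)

3

Process intervals by earliest right end; each time one isn't hit yet, stab at its right endpoint.
Sorted: [0,1] [1,2] [0,7] [13,14] [13,17] [18,19] [18,20]
{[0,1],[1,2],[0,7]} hit by 1; {[13,14],[13,17]} hit by 14; {[18,19],[18,20]} hit by 19.
Points: 1, 14, 19 (3 total).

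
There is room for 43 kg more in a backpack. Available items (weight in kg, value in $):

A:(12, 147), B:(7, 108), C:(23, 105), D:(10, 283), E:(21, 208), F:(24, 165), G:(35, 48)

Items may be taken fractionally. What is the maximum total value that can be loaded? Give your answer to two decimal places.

676.67

Ratios (sorted): D 28.30, B 15.43, A 12.25, E 9.90, F 6.88, C 4.57, G 1.37
take D (10 @ 283); take B (7 @ 108); take A (12 @ 147); take 14/21 of E → 138.67. Capacity used 43/43.
Total value = 676.67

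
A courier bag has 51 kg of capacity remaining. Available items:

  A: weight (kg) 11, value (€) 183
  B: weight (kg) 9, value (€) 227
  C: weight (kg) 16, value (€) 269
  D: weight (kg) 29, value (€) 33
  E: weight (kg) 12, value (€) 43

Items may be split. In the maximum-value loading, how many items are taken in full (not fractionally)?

4

Order: B (227/9=25.22) > C (269/16=16.81) > A (183/11=16.64) > E (43/12=3.58) > D (33/29=1.14)
Fill: take B (9 @ 227) → take C (16 @ 269) → take A (11 @ 183) → take E (12 @ 43) → take 3/29 of D → 3.41; 51/51 used.
4 item(s) taken whole; one partial (take 3/29 of D).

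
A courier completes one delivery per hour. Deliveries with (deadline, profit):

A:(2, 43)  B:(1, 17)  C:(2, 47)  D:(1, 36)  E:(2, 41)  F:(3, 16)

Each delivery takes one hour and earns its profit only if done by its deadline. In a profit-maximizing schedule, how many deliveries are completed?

3

Take jobs in profit order; each goes to the latest open slot no later than its deadline.
Profit order: C=47 A=43 E=41 D=36 B=17 F=16
Assign: C→slot 2, A→slot 1, E skipped, D skipped, B skipped, F→slot 3.
Slots: [1:A] [2:C] [3:F]
3 of 6 scheduled.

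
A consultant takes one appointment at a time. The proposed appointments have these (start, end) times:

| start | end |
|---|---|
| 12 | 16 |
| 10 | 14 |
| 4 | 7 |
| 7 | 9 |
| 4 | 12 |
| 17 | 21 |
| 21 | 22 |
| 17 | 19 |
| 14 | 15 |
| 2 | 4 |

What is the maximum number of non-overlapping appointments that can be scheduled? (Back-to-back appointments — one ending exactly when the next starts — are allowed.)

By end time: (2,4), (4,7), (7,9), (4,12), (10,14), (14,15), (12,16), (17,19), (17,21), (21,22).
Pick (2,4); next start ≥ 4 → (4,7); next start ≥ 7 → (7,9); next start ≥ 9 → (10,14); next start ≥ 14 → (14,15); next start ≥ 15 → (17,19); next start ≥ 19 → (21,22).
Selected 7 appointments.

7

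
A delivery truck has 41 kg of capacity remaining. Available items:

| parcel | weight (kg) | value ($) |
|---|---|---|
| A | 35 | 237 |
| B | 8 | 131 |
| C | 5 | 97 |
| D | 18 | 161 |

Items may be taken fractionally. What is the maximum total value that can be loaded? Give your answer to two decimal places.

456.71

Greedy by value/weight ratio, highest first.
Ratios (sorted): C 19.40, B 16.38, D 8.94, A 6.77
take C (5 @ 97); take B (8 @ 131); take D (18 @ 161); take 10/35 of A → 67.71. Capacity used 41/41.
Total value = 456.71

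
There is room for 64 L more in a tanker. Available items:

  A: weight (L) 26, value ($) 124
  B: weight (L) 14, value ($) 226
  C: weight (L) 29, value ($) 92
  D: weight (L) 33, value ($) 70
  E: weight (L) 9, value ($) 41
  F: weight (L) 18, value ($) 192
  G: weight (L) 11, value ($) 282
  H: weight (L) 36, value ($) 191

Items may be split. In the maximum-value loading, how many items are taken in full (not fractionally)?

3

Greedy by value/weight ratio, highest first.
Ratios (sorted): G 25.64, B 16.14, F 10.67, H 5.31, A 4.77, E 4.56, C 3.17, D 2.12
take G (11 @ 282); take B (14 @ 226); take F (18 @ 192); take 21/36 of H → 111.42. Capacity used 64/64.
3 item(s) taken whole; one partial (take 21/36 of H).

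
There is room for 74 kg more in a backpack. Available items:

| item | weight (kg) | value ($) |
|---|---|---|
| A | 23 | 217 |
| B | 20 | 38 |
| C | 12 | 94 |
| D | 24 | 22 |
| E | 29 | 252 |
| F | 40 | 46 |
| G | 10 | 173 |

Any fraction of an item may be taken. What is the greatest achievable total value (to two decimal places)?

736.00

Greedy by value/weight ratio, highest first.
Ratios (sorted): G 17.30, A 9.43, E 8.69, C 7.83, B 1.90, F 1.15, D 0.92
take G (10 @ 173); take A (23 @ 217); take E (29 @ 252); take C (12 @ 94). Capacity used 74/74.
Total value = 736.00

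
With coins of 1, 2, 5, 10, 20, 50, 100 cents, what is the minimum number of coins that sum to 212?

4

Use the largest denomination that fits, subtract, and repeat.
212 − 2×100→12 − 1×10→2 − 1×2→0
Total coins = 2 + 1 + 1 = 4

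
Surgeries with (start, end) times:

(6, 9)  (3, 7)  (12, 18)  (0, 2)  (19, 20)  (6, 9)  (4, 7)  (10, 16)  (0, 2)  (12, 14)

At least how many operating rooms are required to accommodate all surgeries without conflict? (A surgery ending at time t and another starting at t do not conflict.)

Events (time:±→running): 0:+→1 0:+→2 2:-→1 2:-→0 3:+→1 4:+→2 6:+→3 6:+→4 … peak 4.

4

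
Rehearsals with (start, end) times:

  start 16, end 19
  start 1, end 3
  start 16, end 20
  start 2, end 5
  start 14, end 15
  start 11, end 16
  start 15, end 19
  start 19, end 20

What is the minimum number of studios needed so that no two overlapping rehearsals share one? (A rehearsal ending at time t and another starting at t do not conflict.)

The answer is the maximum number of intervals overlapping at any instant.
Events (time:±→running): 1:+→1 2:+→2 3:-→1 5:-→0 11:+→1 14:+→2 15:-→1 15:+→2 16:-→1 16:+→2 16:+→3 … peak 3.

3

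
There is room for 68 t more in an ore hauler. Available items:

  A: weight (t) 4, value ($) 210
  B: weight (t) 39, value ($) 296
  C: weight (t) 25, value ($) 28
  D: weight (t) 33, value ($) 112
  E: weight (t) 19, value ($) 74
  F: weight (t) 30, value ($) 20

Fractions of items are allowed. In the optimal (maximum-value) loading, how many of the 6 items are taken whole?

Greedy by value/weight ratio, highest first.
Order: A (210/4=52.50) > B (296/39=7.59) > E (74/19=3.89) > D (112/33=3.39) > C (28/25=1.12) > F (20/30=0.67)
Fill: take A (4 @ 210) → take B (39 @ 296) → take E (19 @ 74) → take 6/33 of D → 20.36; 68/68 used.
3 item(s) taken whole; one partial (take 6/33 of D).

3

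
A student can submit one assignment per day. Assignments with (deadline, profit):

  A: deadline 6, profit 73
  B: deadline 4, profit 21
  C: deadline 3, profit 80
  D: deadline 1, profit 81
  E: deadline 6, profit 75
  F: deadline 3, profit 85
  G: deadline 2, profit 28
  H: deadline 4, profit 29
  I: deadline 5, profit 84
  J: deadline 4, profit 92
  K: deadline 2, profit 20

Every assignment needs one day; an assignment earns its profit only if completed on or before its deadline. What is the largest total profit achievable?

Sort by profit descending; place each in the latest free slot ≤ its deadline.
Profit order: J=92 F=85 I=84 D=81 C=80 E=75 A=73 H=29 G=28 B=21 K=20
Assign: J→slot 4, F→slot 3, I→slot 5, D→slot 1, C→slot 2, E→slot 6, A skipped, H skipped, G skipped, B skipped, K skipped.
Slots: [1:D] [2:C] [3:F] [4:J] [5:I] [6:E]
Profit = 81 + 80 + 85 + 92 + 84 + 75 = 497

497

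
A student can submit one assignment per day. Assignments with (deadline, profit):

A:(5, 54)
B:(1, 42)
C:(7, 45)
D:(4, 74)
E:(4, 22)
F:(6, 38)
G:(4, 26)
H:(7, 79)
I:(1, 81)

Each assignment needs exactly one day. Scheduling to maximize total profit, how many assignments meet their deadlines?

7

Sort by profit descending; place each in the latest free slot ≤ its deadline.
Profit order: I=81 H=79 D=74 A=54 C=45 B=42 F=38 G=26 E=22
Assign: I→slot 1, H→slot 7, D→slot 4, A→slot 5, C→slot 6, B skipped, F→slot 3, G→slot 2, E skipped.
Slots: [1:I] [2:G] [3:F] [4:D] [5:A] [6:C] [7:H]
7 of 9 scheduled.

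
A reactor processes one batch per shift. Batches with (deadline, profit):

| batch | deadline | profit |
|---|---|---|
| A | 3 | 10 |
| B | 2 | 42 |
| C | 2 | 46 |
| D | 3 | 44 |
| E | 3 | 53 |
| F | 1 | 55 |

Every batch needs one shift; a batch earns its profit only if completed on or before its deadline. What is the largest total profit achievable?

154

Take jobs in profit order; each goes to the latest open slot no later than its deadline.
By profit: F(d1,55), E(d3,53), C(d2,46), D(d3,44), B(d2,42), A(d3,10)
F→slot 1; E→slot 3; C→slot 2; D skipped; B skipped; A skipped.
Profit = 55 + 46 + 53 = 154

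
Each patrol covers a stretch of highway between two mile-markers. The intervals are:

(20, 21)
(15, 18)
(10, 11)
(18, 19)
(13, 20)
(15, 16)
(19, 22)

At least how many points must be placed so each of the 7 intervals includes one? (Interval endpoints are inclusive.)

Process intervals by earliest right end; each time one isn't hit yet, stab at its right endpoint.
By right end: [10,11]  [15,16]  [15,18]  [18,19]  [13,20]  [20,21]  [19,22]
[10,11] uncovered → point at 11; [15,16] uncovered → point at 16; [18,19] uncovered → point at 19; [20,21] uncovered → point at 21.
Points: 11, 16, 19, 21 (4 total).

4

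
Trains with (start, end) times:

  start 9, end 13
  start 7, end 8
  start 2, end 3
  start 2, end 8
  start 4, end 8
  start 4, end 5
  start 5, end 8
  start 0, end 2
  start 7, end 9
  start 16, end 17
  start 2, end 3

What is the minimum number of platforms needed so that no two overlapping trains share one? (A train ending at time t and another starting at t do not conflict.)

5

The answer is the maximum number of intervals overlapping at any instant.
starts: [0, 2, 2, 2, 4, 4, 5, 7, 7, 9, 16]
ends:   [2, 3, 3, 5, 8, 8, 8, 8, 9, 13, 17]
s0→1 e2→0 s2→1 s2→2 s2→3 e3→2 e3→1 s4→2 s4→3 e5→2 s5→3 s7→4 s7→5  — peak 5.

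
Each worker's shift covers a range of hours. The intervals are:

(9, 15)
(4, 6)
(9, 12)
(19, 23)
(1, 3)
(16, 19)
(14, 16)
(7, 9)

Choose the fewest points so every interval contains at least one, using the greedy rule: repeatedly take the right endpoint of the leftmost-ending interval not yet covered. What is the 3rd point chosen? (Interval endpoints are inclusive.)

Process intervals by earliest right end; each time one isn't hit yet, stab at its right endpoint.
Sorted: [1,3] [4,6] [7,9] [9,12] [9,15] [14,16] [16,19] [19,23]
{[1,3]} hit by 3; {[4,6]} hit by 6; {[7,9],[9,12],[9,15]} hit by 9; {[14,16],[16,19]} hit by 16; {[19,23]} hit by 23.
Points: 3, 6, 9, 16, 23 (5 total).

9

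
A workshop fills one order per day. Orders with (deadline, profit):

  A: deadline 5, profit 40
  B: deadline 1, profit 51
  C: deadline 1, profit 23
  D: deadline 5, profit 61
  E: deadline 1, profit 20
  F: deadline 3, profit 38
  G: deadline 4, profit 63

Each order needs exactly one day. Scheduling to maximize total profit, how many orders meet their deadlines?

5

Sort by profit descending; place each in the latest free slot ≤ its deadline.
By profit: G(d4,63), D(d5,61), B(d1,51), A(d5,40), F(d3,38), C(d1,23), E(d1,20)
G→slot 4; D→slot 5; B→slot 1; A→slot 3; F→slot 2; C skipped; E skipped.
5 of 7 scheduled.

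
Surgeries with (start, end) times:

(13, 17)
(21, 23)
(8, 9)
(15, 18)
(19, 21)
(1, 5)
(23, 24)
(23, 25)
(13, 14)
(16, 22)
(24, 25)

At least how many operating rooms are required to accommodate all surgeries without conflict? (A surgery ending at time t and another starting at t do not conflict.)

The answer is the maximum number of intervals overlapping at any instant.
Events (time:±→running): 1:+→1 5:-→0 8:+→1 9:-→0 13:+→1 13:+→2 14:-→1 15:+→2 16:+→3 … peak 3.

3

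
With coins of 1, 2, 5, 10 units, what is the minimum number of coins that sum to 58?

Use the largest denomination that fits, subtract, and repeat.
58 = 5×10 + 1×5 + 1×2 + 1×1
Total coins = 5 + 1 + 1 + 1 = 8

8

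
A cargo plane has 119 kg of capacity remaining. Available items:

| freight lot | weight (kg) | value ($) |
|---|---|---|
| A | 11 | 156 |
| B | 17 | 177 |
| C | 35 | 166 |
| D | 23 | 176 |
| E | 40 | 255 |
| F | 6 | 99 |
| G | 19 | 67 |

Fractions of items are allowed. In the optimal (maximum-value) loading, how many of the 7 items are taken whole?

5

Greedy by value/weight ratio, highest first.
Ratios (sorted): F 16.50, A 14.18, B 10.41, D 7.65, E 6.38, C 4.74, G 3.53
take F (6 @ 99); take A (11 @ 156); take B (17 @ 177); take D (23 @ 176); take E (40 @ 255); take 22/35 of C → 104.34. Capacity used 119/119.
5 item(s) taken whole; one partial (take 22/35 of C).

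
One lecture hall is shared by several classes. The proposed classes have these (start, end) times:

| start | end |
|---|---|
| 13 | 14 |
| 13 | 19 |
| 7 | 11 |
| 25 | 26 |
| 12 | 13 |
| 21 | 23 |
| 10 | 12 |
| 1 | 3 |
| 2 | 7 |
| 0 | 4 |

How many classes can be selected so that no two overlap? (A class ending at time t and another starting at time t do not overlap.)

Greedy by earliest finish: after sorting by end time, pick each interval compatible with the last pick.
Sorted by end: (1,3)  (0,4)  (2,7)  (7,11)  (10,12)  (12,13)  (13,14)  (13,19)  (21,23)  (25,26)
take (1,3); take (7,11); take (12,13); take (13,14); take (21,23); take (25,26).
Selected 6 classes.

6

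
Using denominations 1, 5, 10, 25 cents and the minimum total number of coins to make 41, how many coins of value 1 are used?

41 − 1×25→16 − 1×10→6 − 1×5→1 − 1×1→0
Count of 1: 1

1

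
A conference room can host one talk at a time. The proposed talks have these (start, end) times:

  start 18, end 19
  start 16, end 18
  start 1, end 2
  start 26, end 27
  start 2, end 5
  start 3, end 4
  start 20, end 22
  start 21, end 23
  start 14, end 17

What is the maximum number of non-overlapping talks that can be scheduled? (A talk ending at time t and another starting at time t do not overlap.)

Sort by end time and greedily take each interval whose start is ≥ the last chosen end.
By end time: (1,2), (3,4), (2,5), (14,17), (16,18), (18,19), (20,22), (21,23), (26,27).
Pick (1,2); next start ≥ 2 → (3,4); next start ≥ 4 → (14,17); next start ≥ 17 → (18,19); next start ≥ 19 → (20,22); next start ≥ 22 → (26,27).
Selected 6 talks.

6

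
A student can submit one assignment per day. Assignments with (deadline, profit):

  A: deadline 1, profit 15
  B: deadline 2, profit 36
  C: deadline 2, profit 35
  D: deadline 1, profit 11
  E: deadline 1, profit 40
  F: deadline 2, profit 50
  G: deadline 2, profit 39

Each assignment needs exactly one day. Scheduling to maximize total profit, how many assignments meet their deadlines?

2

By profit: F(d2,50), E(d1,40), G(d2,39), B(d2,36), C(d2,35), A(d1,15), D(d1,11)
F→slot 2; E→slot 1; G skipped; B skipped; C skipped; A skipped; D skipped.
2 of 7 scheduled.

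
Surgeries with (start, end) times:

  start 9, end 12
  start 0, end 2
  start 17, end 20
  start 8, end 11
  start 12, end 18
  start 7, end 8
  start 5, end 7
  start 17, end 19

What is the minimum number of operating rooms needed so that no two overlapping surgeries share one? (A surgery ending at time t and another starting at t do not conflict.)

starts: [0, 5, 7, 8, 9, 12, 17, 17]
ends:   [2, 7, 8, 11, 12, 18, 19, 20]
s0→1 e2→0 s5→1 e7→0 s7→1 e8→0 s8→1 s9→2 e11→1 e12→0 s12→1 s17→2 s17→3  — peak 3.

3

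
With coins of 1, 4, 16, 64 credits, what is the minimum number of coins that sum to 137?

5

Greedy: take as many of the largest coin as possible, then repeat with the remainder.
137 − 2×64→9 − 2×4→1 − 1×1→0
Total coins = 2 + 2 + 1 = 5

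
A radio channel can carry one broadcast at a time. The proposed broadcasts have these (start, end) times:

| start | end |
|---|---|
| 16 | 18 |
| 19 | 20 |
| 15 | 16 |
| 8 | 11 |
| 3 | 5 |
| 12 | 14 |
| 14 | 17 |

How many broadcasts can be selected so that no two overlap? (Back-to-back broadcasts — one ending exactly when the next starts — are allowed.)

6

Sort by end time and greedily take each interval whose start is ≥ the last chosen end.
By end time: (3,5), (8,11), (12,14), (15,16), (14,17), (16,18), (19,20).
Pick (3,5); next start ≥ 5 → (8,11); next start ≥ 11 → (12,14); next start ≥ 14 → (15,16); next start ≥ 16 → (16,18); next start ≥ 18 → (19,20).
Selected 6 broadcasts.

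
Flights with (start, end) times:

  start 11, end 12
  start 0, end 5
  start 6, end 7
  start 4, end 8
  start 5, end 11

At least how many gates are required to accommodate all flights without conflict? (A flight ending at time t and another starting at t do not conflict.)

Events (time:±→running): 0:+→1 4:+→2 5:-→1 5:+→2 6:+→3 … peak 3.

3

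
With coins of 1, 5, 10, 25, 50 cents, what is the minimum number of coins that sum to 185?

185 − 3×50→35 − 1×25→10 − 1×10→0
Total coins = 3 + 1 + 1 = 5

5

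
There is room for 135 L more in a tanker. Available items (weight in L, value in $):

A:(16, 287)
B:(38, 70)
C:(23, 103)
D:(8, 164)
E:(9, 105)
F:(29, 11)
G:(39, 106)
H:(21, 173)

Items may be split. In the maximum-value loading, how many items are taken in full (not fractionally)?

Sort by value per unit weight and fill in that order.
Ratios (sorted): D 20.50, A 17.94, E 11.67, H 8.24, C 4.48, G 2.72, B 1.84, F 0.38
take D (8 @ 164); take A (16 @ 287); take E (9 @ 105); take H (21 @ 173); take C (23 @ 103); take G (39 @ 106); take 19/38 of B → 35.00. Capacity used 135/135.
6 item(s) taken whole; one partial (take 19/38 of B).

6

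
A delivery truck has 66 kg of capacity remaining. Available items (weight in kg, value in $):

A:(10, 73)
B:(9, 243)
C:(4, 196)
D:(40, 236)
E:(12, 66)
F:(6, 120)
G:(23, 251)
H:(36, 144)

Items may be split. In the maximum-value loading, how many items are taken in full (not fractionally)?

Order: C (196/4=49.00) > B (243/9=27.00) > F (120/6=20.00) > G (251/23=10.91) > A (73/10=7.30) > D (236/40=5.90) > E (66/12=5.50) > H (144/36=4.00)
Fill: take C (4 @ 196) → take B (9 @ 243) → take F (6 @ 120) → take G (23 @ 251) → take A (10 @ 73) → take 14/40 of D → 82.60; 66/66 used.
5 item(s) taken whole; one partial (take 14/40 of D).

5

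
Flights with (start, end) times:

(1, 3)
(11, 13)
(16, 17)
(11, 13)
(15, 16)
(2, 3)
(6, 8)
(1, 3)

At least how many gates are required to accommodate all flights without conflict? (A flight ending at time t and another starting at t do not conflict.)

3

Count concurrent intervals with a sweep; the peak is the room count.
starts: [1, 1, 2, 6, 11, 11, 15, 16]
ends:   [3, 3, 3, 8, 13, 13, 16, 17]
s1→1 s1→2 s2→3  — peak 3.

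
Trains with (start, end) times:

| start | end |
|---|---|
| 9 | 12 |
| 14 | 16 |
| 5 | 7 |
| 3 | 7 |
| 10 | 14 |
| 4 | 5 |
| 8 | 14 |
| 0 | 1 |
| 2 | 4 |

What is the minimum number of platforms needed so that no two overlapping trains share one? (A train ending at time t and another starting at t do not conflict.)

3

starts: [0, 2, 3, 4, 5, 8, 9, 10, 14]
ends:   [1, 4, 5, 7, 7, 12, 14, 14, 16]
s0→1 e1→0 s2→1 s3→2 e4→1 s4→2 e5→1 s5→2 e7→1 e7→0 s8→1 s9→2 s10→3  — peak 3.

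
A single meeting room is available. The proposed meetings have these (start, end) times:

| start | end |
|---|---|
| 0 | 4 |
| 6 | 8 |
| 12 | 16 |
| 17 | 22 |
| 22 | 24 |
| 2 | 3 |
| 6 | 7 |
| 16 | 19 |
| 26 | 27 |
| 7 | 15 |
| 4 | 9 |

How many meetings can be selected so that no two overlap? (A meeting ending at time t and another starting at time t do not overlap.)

6

Greedy by earliest finish: after sorting by end time, pick each interval compatible with the last pick.
Sorted by end: (2,3)  (0,4)  (6,7)  (6,8)  (4,9)  (7,15)  (12,16)  (16,19)  (17,22)  (22,24)  (26,27)
take (2,3); take (6,7); take (7,15); take (16,19); take (22,24); take (26,27).
Selected 6 meetings.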